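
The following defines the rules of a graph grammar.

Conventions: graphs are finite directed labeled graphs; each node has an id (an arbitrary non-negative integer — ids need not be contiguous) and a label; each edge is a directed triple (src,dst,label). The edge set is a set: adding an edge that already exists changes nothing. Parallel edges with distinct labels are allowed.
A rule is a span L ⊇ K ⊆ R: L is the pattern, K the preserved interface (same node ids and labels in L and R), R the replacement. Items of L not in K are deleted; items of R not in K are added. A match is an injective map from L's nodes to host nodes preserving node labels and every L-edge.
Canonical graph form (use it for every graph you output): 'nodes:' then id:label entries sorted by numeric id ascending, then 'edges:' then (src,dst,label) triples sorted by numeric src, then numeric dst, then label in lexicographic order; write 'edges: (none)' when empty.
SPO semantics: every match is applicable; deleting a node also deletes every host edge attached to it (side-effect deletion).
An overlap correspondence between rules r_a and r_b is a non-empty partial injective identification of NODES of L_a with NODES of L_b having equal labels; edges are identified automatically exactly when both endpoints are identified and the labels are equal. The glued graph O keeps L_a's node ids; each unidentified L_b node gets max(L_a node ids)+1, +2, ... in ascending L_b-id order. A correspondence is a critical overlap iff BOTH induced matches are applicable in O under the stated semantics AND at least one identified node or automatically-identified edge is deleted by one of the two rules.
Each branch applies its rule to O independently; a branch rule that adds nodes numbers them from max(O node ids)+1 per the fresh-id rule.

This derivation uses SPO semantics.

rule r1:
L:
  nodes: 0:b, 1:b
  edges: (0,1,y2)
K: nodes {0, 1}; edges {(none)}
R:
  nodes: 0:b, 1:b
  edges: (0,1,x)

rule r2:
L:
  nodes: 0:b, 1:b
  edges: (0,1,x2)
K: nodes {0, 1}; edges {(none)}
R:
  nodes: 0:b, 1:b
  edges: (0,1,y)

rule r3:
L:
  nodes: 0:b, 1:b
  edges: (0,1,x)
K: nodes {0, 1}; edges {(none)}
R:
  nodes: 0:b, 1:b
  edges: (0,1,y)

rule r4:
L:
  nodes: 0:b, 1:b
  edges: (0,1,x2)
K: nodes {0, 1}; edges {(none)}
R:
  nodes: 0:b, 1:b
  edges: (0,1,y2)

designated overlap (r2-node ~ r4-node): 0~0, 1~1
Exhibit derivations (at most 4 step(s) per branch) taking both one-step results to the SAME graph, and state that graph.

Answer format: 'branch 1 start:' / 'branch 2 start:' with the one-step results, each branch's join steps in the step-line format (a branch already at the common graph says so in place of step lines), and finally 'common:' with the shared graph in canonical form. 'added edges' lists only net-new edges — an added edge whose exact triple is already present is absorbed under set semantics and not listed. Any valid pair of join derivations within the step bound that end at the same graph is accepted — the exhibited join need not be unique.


branch 1 start:
nodes: 0:b, 1:b
edges: (0,1,y)
branch 2 start:
nodes: 0:b, 1:b
edges: (0,1,y2)
branch 1: already at the common graph (0 steps)
branch 2 step 1: rule r1; match: 0->0, 1->1; deleted nodes (none); deleted edges (0,1,y2); added nodes (none); added edges (0,1,x); result: nodes: 0:b, 1:b edges: (0,1,x)
branch 2 step 2: rule r3; match: 0->0, 1->1; deleted nodes (none); deleted edges (0,1,x); added nodes (none); added edges (0,1,y); result: nodes: 0:b, 1:b edges: (0,1,y)
common:
nodes: 0:b, 1:b
edges: (0,1,y)


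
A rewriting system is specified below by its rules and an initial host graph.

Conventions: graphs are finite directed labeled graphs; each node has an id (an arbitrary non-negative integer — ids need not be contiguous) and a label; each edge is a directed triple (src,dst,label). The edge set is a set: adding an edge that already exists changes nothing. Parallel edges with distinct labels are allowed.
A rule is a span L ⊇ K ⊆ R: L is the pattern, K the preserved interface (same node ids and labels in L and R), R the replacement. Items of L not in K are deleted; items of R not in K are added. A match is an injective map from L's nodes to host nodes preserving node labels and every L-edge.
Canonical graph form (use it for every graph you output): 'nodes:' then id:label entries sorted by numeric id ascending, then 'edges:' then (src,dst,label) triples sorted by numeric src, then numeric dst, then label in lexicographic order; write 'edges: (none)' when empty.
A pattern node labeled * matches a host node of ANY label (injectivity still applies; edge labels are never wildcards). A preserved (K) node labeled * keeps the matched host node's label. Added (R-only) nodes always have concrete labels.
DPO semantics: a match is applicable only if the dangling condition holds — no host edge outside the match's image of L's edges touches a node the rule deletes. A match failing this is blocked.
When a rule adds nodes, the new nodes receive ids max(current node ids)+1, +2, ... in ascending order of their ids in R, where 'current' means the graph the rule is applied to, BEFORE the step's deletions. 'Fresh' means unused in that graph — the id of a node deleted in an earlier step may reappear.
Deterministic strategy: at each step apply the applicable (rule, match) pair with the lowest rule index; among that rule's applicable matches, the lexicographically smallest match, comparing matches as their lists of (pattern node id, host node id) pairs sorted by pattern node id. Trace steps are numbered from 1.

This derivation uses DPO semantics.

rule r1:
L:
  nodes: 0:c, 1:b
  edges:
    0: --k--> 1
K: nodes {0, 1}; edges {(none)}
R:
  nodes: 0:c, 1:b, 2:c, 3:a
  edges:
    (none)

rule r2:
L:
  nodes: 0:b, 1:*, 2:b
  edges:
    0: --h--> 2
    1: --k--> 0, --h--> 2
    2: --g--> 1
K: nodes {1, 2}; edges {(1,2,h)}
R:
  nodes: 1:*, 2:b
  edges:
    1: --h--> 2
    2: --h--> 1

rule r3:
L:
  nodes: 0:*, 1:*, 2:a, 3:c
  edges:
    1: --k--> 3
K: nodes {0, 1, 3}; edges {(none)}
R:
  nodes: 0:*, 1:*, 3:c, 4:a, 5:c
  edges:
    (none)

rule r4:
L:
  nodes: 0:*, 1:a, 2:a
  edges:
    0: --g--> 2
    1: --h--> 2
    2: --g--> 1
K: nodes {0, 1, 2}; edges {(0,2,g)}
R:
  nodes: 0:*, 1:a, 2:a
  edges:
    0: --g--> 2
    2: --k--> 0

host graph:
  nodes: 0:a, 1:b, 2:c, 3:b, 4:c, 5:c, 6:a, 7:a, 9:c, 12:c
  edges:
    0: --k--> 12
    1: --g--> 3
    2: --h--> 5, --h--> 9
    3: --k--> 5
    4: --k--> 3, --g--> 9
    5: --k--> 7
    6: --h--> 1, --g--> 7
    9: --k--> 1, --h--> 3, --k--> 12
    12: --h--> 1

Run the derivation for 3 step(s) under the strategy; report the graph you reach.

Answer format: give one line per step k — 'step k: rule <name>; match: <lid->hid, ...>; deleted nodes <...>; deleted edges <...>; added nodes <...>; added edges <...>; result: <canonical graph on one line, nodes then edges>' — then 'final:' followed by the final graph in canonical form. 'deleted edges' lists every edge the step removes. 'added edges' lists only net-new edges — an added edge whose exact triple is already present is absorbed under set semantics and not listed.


step 1: rule r1; match: 0->4, 1->3; deleted nodes (none); deleted edges (4,3,k); added nodes 13, 14; added edges (none); result: nodes: 0:a, 1:b, 2:c, 3:b, 4:c, 5:c, 6:a, 7:a, 9:c, 12:c, 13:c, 14:a edges: (0,12,k); (1,3,g); (2,5,h); (2,9,h); (3,5,k); (4,9,g); (5,7,k); (6,1,h); (6,7,g); (9,1,k); (9,3,h); (9,12,k); (12,1,h)
step 2: rule r1; match: 0->9, 1->1; deleted nodes (none); deleted edges (9,1,k); added nodes 15, 16; added edges (none); result: nodes: 0:a, 1:b, 2:c, 3:b, 4:c, 5:c, 6:a, 7:a, 9:c, 12:c, 13:c, 14:a, 15:c, 16:a edges: (0,12,k); (1,3,g); (2,5,h); (2,9,h); (3,5,k); (4,9,g); (5,7,k); (6,1,h); (6,7,g); (9,3,h); (9,12,k); (12,1,h)
step 3: rule r3; match: 0->0, 1->3, 2->14, 3->5; deleted nodes 14; deleted edges (3,5,k); added nodes 17, 18; added edges (none); result: nodes: 0:a, 1:b, 2:c, 3:b, 4:c, 5:c, 6:a, 7:a, 9:c, 12:c, 13:c, 15:c, 16:a, 17:a, 18:c edges: (0,12,k); (1,3,g); (2,5,h); (2,9,h); (4,9,g); (5,7,k); (6,1,h); (6,7,g); (9,3,h); (9,12,k); (12,1,h)
final:
nodes: 0:a, 1:b, 2:c, 3:b, 4:c, 5:c, 6:a, 7:a, 9:c, 12:c, 13:c, 15:c, 16:a, 17:a, 18:c
edges: (0,12,k); (1,3,g); (2,5,h); (2,9,h); (4,9,g); (5,7,k); (6,1,h); (6,7,g); (9,3,h); (9,12,k); (12,1,h)


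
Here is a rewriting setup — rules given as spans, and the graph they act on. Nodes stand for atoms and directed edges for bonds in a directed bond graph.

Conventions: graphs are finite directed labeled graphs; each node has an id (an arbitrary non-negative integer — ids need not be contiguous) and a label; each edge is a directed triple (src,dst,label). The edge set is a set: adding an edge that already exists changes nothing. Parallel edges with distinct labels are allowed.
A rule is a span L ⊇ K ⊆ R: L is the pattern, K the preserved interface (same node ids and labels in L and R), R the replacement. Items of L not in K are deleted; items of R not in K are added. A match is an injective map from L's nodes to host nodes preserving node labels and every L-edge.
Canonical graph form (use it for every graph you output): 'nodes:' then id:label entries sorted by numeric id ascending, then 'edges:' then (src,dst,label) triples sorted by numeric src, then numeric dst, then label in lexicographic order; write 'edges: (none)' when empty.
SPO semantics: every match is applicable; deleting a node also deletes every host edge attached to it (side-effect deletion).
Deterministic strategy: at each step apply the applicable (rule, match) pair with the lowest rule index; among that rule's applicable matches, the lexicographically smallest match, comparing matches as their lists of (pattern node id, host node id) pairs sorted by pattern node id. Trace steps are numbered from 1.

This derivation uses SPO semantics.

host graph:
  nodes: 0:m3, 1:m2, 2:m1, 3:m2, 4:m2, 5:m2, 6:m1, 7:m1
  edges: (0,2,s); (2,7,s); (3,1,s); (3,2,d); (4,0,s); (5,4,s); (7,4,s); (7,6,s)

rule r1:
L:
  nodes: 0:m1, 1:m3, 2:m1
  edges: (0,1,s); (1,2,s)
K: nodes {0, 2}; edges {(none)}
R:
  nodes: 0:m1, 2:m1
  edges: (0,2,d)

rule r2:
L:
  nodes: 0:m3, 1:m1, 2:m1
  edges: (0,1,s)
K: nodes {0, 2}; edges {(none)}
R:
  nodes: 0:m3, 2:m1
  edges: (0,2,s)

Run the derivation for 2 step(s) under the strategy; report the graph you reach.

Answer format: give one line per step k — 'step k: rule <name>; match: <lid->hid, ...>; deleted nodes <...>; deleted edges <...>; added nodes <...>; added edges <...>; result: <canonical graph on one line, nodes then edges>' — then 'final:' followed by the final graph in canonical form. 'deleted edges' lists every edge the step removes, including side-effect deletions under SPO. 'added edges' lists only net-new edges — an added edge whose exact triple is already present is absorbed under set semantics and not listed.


step 1: rule r2; match: 0->0, 1->2, 2->6; deleted nodes 2; deleted edges (0,2,s); (2,7,s); (3,2,d); added nodes (none); added edges (0,6,s); result: nodes: 0:m3, 1:m2, 3:m2, 4:m2, 5:m2, 6:m1, 7:m1 edges: (0,6,s); (3,1,s); (4,0,s); (5,4,s); (7,4,s); (7,6,s)
step 2: rule r2; match: 0->0, 1->6, 2->7; deleted nodes 6; deleted edges (0,6,s); (7,6,s); added nodes (none); added edges (0,7,s); result: nodes: 0:m3, 1:m2, 3:m2, 4:m2, 5:m2, 7:m1 edges: (0,7,s); (3,1,s); (4,0,s); (5,4,s); (7,4,s)
final:
nodes: 0:m3, 1:m2, 3:m2, 4:m2, 5:m2, 7:m1
edges: (0,7,s); (3,1,s); (4,0,s); (5,4,s); (7,4,s)


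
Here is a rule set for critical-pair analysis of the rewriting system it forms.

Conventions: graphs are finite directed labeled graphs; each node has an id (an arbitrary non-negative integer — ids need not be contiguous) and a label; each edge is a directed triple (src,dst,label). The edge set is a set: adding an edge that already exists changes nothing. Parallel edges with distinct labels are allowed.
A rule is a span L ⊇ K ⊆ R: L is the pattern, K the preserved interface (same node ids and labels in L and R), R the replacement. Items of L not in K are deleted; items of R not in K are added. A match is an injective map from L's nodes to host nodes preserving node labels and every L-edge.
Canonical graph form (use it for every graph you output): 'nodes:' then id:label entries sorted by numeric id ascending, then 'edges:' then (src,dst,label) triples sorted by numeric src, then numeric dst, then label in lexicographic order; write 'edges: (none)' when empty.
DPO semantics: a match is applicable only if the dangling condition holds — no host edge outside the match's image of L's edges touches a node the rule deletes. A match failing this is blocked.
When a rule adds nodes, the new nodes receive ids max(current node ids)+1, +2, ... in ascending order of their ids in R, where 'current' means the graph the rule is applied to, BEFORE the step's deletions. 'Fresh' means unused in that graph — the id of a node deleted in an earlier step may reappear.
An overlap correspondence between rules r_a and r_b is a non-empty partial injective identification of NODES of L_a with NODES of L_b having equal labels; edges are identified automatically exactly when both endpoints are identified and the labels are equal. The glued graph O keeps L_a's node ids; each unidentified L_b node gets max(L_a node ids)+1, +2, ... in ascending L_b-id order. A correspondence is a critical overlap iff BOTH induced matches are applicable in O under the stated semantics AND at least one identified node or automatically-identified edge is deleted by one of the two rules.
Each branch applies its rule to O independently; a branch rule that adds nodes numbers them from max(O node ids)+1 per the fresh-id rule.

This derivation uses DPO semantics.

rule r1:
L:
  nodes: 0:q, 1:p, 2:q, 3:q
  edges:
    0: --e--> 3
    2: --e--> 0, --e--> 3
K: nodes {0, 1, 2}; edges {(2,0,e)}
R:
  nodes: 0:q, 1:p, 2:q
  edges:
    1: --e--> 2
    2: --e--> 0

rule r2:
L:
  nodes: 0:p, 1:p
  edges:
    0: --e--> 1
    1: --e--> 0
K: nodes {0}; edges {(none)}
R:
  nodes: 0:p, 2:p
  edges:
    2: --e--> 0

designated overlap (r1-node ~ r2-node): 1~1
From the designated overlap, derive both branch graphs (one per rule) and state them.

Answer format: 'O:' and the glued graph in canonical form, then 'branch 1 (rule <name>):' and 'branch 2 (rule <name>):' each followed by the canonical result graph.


O:
nodes: 0:q, 1:p, 2:q, 3:q, 4:p
edges: (0,3,e); (1,4,e); (2,0,e); (2,3,e); (4,1,e)
branch 1 (rule r1):
nodes: 0:q, 1:p, 2:q, 4:p
edges: (1,2,e); (1,4,e); (2,0,e); (4,1,e)
branch 2 (rule r2):
nodes: 0:q, 2:q, 3:q, 4:p, 5:p
edges: (0,3,e); (2,0,e); (2,3,e); (5,4,e)


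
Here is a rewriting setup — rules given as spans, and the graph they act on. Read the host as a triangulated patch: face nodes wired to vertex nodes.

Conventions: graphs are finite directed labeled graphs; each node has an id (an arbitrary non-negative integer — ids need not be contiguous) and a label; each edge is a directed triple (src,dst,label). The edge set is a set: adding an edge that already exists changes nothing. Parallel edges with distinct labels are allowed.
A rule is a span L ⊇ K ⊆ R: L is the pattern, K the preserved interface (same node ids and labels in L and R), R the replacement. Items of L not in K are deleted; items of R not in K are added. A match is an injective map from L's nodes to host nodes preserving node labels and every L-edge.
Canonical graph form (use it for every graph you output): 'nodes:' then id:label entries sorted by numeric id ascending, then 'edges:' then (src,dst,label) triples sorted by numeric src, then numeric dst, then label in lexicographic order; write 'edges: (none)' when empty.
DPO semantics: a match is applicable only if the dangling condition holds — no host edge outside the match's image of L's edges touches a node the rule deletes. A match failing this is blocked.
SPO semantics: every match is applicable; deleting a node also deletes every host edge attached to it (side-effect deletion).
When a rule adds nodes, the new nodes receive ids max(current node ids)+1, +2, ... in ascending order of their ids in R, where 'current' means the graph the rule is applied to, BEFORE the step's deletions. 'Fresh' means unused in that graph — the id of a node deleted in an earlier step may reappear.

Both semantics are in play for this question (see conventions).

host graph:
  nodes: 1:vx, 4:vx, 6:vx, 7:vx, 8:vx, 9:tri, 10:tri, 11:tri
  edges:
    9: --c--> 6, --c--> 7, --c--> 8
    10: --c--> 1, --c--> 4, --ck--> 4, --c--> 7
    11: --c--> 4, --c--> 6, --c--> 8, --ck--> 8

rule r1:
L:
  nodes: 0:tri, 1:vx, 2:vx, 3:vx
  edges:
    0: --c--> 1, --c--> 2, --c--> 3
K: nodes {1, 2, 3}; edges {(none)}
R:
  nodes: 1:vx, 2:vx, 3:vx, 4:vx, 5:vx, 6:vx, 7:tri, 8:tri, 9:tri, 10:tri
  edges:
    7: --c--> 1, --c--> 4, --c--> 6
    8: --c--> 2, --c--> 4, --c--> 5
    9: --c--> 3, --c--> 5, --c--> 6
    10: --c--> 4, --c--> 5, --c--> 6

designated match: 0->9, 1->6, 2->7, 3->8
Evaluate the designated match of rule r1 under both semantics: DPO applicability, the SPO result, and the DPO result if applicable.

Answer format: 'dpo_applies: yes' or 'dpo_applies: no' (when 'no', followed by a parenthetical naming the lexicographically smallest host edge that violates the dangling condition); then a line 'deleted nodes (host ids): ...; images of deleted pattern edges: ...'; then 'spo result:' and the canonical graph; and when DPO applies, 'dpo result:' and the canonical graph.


dpo_applies: yes
deleted nodes (host ids): 9; images of deleted pattern edges: (9,6,c); (9,7,c); (9,8,c)
spo result:
nodes: 1:vx, 4:vx, 6:vx, 7:vx, 8:vx, 10:tri, 11:tri, 12:vx, 13:vx, 14:vx, 15:tri, 16:tri, 17:tri, 18:tri
edges: (10,1,c); (10,4,c); (10,4,ck); (10,7,c); (11,4,c); (11,6,c); (11,8,c); (11,8,ck); (15,6,c); (15,12,c); (15,14,c); (16,7,c); (16,12,c); (16,13,c); (17,8,c); (17,13,c); (17,14,c); (18,12,c); (18,13,c); (18,14,c)
dpo result:
nodes: 1:vx, 4:vx, 6:vx, 7:vx, 8:vx, 10:tri, 11:tri, 12:vx, 13:vx, 14:vx, 15:tri, 16:tri, 17:tri, 18:tri
edges: (10,1,c); (10,4,c); (10,4,ck); (10,7,c); (11,4,c); (11,6,c); (11,8,c); (11,8,ck); (15,6,c); (15,12,c); (15,14,c); (16,7,c); (16,12,c); (16,13,c); (17,8,c); (17,13,c); (17,14,c); (18,12,c); (18,13,c); (18,14,c)


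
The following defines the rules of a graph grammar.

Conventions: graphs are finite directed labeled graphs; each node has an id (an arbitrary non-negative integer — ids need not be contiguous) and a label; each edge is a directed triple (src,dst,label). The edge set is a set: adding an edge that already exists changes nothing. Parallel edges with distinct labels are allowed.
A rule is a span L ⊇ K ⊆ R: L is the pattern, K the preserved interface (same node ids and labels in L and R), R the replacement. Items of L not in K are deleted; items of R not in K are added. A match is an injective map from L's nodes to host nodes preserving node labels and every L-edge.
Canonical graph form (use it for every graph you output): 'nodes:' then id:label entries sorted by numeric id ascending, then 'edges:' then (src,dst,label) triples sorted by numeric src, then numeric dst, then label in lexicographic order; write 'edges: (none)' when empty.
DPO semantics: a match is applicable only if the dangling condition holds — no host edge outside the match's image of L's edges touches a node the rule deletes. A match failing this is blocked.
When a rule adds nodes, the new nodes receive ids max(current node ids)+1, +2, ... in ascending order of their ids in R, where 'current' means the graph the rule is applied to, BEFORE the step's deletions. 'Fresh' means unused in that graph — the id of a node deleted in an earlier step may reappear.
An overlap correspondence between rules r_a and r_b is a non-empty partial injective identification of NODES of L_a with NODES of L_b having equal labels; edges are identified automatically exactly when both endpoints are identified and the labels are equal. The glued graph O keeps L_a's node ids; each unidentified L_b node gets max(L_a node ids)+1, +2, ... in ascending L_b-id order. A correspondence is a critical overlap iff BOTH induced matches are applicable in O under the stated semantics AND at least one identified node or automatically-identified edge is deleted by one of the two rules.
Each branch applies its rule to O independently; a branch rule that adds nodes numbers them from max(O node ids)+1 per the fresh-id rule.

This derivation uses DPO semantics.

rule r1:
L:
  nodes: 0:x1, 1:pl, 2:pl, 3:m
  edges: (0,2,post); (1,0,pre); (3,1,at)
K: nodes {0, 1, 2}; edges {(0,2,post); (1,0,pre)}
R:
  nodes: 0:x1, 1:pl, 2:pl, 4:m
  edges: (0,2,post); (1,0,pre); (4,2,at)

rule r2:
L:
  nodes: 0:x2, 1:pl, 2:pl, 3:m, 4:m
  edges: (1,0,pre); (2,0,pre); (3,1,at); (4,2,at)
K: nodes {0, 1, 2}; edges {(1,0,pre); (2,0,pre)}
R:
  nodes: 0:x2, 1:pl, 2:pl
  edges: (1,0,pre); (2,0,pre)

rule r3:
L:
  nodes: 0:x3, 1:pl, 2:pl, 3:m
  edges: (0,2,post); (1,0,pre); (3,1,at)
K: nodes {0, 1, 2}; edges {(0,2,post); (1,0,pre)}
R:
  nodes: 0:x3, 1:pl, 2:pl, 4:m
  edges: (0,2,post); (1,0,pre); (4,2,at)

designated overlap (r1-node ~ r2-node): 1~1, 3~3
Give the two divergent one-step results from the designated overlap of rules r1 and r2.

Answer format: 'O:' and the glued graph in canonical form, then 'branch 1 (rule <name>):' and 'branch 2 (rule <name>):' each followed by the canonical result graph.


O:
nodes: 0:x1, 1:pl, 2:pl, 3:m, 4:x2, 5:pl, 6:m
edges: (0,2,post); (1,0,pre); (1,4,pre); (3,1,at); (5,4,pre); (6,5,at)
branch 1 (rule r1):
nodes: 0:x1, 1:pl, 2:pl, 4:x2, 5:pl, 6:m, 7:m
edges: (0,2,post); (1,0,pre); (1,4,pre); (5,4,pre); (6,5,at); (7,2,at)
branch 2 (rule r2):
nodes: 0:x1, 1:pl, 2:pl, 4:x2, 5:pl
edges: (0,2,post); (1,0,pre); (1,4,pre); (5,4,pre)


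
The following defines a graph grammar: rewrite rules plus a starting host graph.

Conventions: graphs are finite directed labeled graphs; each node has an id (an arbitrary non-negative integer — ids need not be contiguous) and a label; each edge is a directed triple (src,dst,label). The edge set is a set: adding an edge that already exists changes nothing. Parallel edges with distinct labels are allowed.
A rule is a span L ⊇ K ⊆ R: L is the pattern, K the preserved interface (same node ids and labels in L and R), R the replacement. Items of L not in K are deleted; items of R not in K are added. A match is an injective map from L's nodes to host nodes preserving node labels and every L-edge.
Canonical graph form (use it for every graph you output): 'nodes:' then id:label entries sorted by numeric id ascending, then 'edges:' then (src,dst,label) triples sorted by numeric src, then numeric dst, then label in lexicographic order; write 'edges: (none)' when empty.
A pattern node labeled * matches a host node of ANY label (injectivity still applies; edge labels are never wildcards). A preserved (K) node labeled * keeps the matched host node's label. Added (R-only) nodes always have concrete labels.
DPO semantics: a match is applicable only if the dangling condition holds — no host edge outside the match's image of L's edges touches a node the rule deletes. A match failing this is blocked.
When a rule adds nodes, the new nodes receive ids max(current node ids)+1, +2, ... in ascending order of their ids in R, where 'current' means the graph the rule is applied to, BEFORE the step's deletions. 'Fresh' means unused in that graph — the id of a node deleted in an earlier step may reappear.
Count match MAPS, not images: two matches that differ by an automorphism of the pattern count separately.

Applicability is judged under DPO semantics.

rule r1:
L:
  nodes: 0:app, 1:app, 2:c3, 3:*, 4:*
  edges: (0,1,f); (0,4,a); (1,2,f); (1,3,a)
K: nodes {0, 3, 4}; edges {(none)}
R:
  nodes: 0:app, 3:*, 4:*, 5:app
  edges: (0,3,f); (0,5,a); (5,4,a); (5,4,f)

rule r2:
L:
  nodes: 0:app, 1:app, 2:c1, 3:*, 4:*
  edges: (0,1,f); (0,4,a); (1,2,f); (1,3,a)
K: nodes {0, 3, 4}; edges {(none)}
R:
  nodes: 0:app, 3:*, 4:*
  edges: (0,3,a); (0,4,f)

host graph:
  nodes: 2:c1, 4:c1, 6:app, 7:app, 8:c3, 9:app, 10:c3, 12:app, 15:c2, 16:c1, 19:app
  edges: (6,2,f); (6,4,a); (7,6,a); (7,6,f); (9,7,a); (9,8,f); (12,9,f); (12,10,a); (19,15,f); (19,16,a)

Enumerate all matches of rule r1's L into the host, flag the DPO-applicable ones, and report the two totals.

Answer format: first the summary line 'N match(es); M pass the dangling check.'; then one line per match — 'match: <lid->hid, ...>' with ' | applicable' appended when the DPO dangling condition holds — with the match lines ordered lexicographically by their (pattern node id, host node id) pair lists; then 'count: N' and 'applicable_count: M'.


1 match(es); 1 pass the dangling check.
match: 0->12, 1->9, 2->8, 3->7, 4->10 | applicable
count: 1
applicable_count: 1


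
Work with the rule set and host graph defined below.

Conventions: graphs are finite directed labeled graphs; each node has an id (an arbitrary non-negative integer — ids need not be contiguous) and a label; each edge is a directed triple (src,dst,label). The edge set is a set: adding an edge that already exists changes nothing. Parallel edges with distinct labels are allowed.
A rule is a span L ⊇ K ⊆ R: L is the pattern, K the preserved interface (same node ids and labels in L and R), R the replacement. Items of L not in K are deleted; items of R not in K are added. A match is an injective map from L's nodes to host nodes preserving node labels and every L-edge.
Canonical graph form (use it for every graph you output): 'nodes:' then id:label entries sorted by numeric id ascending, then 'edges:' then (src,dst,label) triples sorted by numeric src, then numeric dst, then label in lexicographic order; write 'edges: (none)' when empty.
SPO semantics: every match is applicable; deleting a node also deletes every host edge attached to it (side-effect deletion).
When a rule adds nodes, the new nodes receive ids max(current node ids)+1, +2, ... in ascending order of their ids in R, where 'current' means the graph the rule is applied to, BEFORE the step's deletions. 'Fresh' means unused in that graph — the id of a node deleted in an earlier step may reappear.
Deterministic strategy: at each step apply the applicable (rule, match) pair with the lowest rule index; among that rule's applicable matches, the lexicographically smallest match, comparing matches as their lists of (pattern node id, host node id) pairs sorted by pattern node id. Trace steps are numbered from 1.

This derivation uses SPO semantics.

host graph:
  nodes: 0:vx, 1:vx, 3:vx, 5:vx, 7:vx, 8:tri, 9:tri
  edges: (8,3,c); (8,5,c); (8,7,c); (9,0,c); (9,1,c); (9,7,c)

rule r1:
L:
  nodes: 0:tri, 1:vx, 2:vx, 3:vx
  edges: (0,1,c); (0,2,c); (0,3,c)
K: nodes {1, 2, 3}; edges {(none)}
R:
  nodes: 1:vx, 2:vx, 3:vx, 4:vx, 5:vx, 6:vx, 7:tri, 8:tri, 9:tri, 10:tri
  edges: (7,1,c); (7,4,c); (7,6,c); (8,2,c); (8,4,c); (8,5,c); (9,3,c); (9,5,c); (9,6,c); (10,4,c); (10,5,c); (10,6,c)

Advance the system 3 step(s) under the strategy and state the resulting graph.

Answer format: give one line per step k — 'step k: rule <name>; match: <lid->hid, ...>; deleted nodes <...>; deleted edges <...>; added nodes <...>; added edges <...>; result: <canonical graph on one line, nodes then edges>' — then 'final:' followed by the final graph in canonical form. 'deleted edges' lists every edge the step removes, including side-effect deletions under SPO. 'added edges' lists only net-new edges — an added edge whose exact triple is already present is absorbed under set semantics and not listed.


step 1: rule r1; match: 0->8, 1->3, 2->5, 3->7; deleted nodes 8; deleted edges (8,3,c); (8,5,c); (8,7,c); added nodes 10, 11, 12, 13, 14, 15, 16; added edges (13,3,c); (13,10,c); (13,12,c); (14,5,c); (14,10,c); (14,11,c); (15,7,c); (15,11,c); (15,12,c); (16,10,c); (16,11,c); (16,12,c); result: nodes: 0:vx, 1:vx, 3:vx, 5:vx, 7:vx, 9:tri, 10:vx, 11:vx, 12:vx, 13:tri, 14:tri, 15:tri, 16:tri edges: (9,0,c); (9,1,c); (9,7,c); (13,3,c); (13,10,c); (13,12,c); (14,5,c); (14,10,c); (14,11,c); (15,7,c); (15,11,c); (15,12,c); (16,10,c); (16,11,c); (16,12,c)
step 2: rule r1; match: 0->9, 1->0, 2->1, 3->7; deleted nodes 9; deleted edges (9,0,c); (9,1,c); (9,7,c); added nodes 17, 18, 19, 20, 21, 22, 23; added edges (20,0,c); (20,17,c); (20,19,c); (21,1,c); (21,17,c); (21,18,c); (22,7,c); (22,18,c); (22,19,c); (23,17,c); (23,18,c); (23,19,c); result: nodes: 0:vx, 1:vx, 3:vx, 5:vx, 7:vx, 10:vx, 11:vx, 12:vx, 13:tri, 14:tri, 15:tri, 16:tri, 17:vx, 18:vx, 19:vx, 20:tri, 21:tri, 22:tri, 23:tri edges: (13,3,c); (13,10,c); (13,12,c); (14,5,c); (14,10,c); (14,11,c); (15,7,c); (15,11,c); (15,12,c); (16,10,c); (16,11,c); (16,12,c); (20,0,c); (20,17,c); (20,19,c); (21,1,c); (21,17,c); (21,18,c); (22,7,c); (22,18,c); (22,19,c); (23,17,c); (23,18,c); (23,19,c)
step 3: rule r1; match: 0->13, 1->3, 2->10, 3->12; deleted nodes 13; deleted edges (13,3,c); (13,10,c); (13,12,c); added nodes 24, 25, 26, 27, 28, 29, 30; added edges (27,3,c); (27,24,c); (27,26,c); (28,10,c); (28,24,c); (28,25,c); (29,12,c); (29,25,c); (29,26,c); (30,24,c); (30,25,c); (30,26,c); result: nodes: 0:vx, 1:vx, 3:vx, 5:vx, 7:vx, 10:vx, 11:vx, 12:vx, 14:tri, 15:tri, 16:tri, 17:vx, 18:vx, 19:vx, 20:tri, 21:tri, 22:tri, 23:tri, 24:vx, 25:vx, 26:vx, 27:tri, 28:tri, 29:tri, 30:tri edges: (14,5,c); (14,10,c); (14,11,c); (15,7,c); (15,11,c); (15,12,c); (16,10,c); (16,11,c); (16,12,c); (20,0,c); (20,17,c); (20,19,c); (21,1,c); (21,17,c); (21,18,c); (22,7,c); (22,18,c); (22,19,c); (23,17,c); (23,18,c); (23,19,c); (27,3,c); (27,24,c); (27,26,c); (28,10,c); (28,24,c); (28,25,c); (29,12,c); (29,25,c); (29,26,c); (30,24,c); (30,25,c); (30,26,c)
final:
nodes: 0:vx, 1:vx, 3:vx, 5:vx, 7:vx, 10:vx, 11:vx, 12:vx, 14:tri, 15:tri, 16:tri, 17:vx, 18:vx, 19:vx, 20:tri, 21:tri, 22:tri, 23:tri, 24:vx, 25:vx, 26:vx, 27:tri, 28:tri, 29:tri, 30:tri
edges: (14,5,c); (14,10,c); (14,11,c); (15,7,c); (15,11,c); (15,12,c); (16,10,c); (16,11,c); (16,12,c); (20,0,c); (20,17,c); (20,19,c); (21,1,c); (21,17,c); (21,18,c); (22,7,c); (22,18,c); (22,19,c); (23,17,c); (23,18,c); (23,19,c); (27,3,c); (27,24,c); (27,26,c); (28,10,c); (28,24,c); (28,25,c); (29,12,c); (29,25,c); (29,26,c); (30,24,c); (30,25,c); (30,26,c)


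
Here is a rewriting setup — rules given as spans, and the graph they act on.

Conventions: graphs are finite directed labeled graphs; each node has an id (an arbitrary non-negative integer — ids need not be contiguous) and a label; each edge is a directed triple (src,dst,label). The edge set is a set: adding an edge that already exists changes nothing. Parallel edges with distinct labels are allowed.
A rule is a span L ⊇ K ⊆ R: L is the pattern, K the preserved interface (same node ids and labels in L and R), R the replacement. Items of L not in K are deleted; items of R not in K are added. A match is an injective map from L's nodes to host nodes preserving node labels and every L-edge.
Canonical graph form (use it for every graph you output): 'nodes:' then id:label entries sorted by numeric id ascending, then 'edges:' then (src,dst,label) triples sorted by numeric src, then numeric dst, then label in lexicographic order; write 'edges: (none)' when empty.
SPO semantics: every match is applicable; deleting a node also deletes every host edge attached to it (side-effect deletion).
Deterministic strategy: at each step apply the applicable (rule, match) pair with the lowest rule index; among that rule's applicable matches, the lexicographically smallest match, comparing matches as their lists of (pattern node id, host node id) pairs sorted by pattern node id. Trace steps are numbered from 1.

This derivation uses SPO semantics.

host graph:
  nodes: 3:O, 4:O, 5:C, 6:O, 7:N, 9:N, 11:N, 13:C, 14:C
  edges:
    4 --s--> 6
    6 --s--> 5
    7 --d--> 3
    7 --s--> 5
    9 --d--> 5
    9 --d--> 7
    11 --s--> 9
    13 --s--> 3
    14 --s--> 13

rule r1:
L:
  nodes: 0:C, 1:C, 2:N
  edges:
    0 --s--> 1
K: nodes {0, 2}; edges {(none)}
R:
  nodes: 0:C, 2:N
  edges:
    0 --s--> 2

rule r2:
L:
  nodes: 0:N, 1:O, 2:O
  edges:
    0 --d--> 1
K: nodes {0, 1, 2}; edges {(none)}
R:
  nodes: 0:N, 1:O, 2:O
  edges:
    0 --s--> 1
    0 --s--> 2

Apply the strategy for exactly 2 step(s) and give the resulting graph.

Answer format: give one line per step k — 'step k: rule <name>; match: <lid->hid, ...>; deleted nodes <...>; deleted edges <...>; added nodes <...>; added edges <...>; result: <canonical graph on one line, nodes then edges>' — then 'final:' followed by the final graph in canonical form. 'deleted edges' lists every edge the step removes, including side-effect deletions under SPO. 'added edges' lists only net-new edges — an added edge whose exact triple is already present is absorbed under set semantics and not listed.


step 1: rule r1; match: 0->14, 1->13, 2->7; deleted nodes 13; deleted edges (13,3,s); (14,13,s); added nodes (none); added edges (14,7,s); result: nodes: 3:O, 4:O, 5:C, 6:O, 7:N, 9:N, 11:N, 14:C edges: (4,6,s); (6,5,s); (7,3,d); (7,5,s); (9,5,d); (9,7,d); (11,9,s); (14,7,s)
step 2: rule r2; match: 0->7, 1->3, 2->4; deleted nodes (none); deleted edges (7,3,d); added nodes (none); added edges (7,3,s); (7,4,s); result: nodes: 3:O, 4:O, 5:C, 6:O, 7:N, 9:N, 11:N, 14:C edges: (4,6,s); (6,5,s); (7,3,s); (7,4,s); (7,5,s); (9,5,d); (9,7,d); (11,9,s); (14,7,s)
final:
nodes: 3:O, 4:O, 5:C, 6:O, 7:N, 9:N, 11:N, 14:C
edges: (4,6,s); (6,5,s); (7,3,s); (7,4,s); (7,5,s); (9,5,d); (9,7,d); (11,9,s); (14,7,s)


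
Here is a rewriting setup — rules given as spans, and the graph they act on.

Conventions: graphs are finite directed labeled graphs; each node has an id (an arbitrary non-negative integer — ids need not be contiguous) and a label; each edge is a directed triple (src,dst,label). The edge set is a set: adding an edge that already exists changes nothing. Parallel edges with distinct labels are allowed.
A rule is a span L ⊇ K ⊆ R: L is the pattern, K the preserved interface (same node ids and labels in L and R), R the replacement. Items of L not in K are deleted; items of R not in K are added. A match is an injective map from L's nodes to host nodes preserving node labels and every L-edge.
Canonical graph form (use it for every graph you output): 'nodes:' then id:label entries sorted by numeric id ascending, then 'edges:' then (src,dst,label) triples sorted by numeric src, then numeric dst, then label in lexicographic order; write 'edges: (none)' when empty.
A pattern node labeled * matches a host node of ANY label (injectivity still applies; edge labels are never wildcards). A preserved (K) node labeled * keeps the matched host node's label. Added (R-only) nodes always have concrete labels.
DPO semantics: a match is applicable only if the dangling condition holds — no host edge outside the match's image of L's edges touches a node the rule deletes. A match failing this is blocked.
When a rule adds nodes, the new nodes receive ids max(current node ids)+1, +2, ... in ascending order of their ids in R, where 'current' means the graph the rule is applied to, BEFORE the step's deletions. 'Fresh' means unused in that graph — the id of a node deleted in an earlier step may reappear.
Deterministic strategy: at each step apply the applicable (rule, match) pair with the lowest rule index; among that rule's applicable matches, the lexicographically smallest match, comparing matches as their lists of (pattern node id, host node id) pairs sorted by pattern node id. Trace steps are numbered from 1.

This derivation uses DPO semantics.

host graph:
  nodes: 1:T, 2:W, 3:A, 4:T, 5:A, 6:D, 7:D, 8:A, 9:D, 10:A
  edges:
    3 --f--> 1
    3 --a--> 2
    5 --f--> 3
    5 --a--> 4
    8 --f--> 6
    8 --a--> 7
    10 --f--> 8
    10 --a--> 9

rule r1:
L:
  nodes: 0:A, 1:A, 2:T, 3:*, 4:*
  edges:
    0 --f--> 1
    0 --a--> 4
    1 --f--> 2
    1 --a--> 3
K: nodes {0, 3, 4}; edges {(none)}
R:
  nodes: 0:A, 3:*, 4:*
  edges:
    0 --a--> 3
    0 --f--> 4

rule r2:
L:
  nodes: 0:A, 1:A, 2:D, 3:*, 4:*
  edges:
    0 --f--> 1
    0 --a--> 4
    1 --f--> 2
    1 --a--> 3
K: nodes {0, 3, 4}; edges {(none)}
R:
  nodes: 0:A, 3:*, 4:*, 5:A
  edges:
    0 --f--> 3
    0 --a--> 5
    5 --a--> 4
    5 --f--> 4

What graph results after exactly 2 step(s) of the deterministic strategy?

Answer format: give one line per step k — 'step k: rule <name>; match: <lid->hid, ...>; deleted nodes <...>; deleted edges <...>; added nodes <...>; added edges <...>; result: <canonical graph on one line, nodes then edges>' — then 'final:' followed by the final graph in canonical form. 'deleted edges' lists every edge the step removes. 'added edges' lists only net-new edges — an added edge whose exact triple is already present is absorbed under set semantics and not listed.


step 1: rule r1; match: 0->5, 1->3, 2->1, 3->2, 4->4; deleted nodes 1, 3; deleted edges (3,1,f); (3,2,a); (5,3,f); (5,4,a); added nodes (none); added edges (5,2,a); (5,4,f); result: nodes: 2:W, 4:T, 5:A, 6:D, 7:D, 8:A, 9:D, 10:A edges: (5,2,a); (5,4,f); (8,6,f); (8,7,a); (10,8,f); (10,9,a)
step 2: rule r2; match: 0->10, 1->8, 2->6, 3->7, 4->9; deleted nodes 6, 8; deleted edges (8,6,f); (8,7,a); (10,8,f); (10,9,a); added nodes 11; added edges (10,7,f); (10,11,a); (11,9,a); (11,9,f); result: nodes: 2:W, 4:T, 5:A, 7:D, 9:D, 10:A, 11:A edges: (5,2,a); (5,4,f); (10,7,f); (10,11,a); (11,9,a); (11,9,f)
final:
nodes: 2:W, 4:T, 5:A, 7:D, 9:D, 10:A, 11:A
edges: (5,2,a); (5,4,f); (10,7,f); (10,11,a); (11,9,a); (11,9,f)


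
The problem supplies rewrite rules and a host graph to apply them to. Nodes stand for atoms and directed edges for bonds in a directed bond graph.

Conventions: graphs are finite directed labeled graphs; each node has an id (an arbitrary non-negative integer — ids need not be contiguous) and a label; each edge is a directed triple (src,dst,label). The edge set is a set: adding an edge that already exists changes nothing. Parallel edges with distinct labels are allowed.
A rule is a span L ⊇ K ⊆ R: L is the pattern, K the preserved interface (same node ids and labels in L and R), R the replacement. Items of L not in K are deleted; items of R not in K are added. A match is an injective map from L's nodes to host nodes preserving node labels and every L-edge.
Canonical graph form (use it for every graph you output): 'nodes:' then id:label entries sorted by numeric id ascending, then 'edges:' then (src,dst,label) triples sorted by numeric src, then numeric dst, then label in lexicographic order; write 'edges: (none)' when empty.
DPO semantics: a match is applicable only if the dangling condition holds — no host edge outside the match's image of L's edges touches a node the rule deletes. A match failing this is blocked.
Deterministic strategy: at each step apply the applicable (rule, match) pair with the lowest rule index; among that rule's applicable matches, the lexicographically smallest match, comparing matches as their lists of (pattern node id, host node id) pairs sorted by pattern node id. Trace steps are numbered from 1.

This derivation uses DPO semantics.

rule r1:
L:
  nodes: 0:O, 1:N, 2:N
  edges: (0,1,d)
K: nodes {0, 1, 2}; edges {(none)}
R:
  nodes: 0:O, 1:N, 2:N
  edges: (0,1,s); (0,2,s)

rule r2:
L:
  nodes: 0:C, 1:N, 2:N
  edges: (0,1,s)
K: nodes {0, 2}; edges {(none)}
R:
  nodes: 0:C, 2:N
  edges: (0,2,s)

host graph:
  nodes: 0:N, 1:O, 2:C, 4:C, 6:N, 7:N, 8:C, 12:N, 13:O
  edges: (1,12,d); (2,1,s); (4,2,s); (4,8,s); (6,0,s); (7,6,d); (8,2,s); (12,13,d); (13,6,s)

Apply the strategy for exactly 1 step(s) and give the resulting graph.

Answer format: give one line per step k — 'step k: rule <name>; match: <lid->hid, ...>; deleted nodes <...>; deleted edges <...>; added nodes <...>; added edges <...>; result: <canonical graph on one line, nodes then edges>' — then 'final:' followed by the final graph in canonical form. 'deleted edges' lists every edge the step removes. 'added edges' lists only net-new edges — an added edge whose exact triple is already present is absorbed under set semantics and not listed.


step 1: rule r1; match: 0->1, 1->12, 2->0; deleted nodes (none); deleted edges (1,12,d); added nodes (none); added edges (1,0,s); (1,12,s); result: nodes: 0:N, 1:O, 2:C, 4:C, 6:N, 7:N, 8:C, 12:N, 13:O edges: (1,0,s); (1,12,s); (2,1,s); (4,2,s); (4,8,s); (6,0,s); (7,6,d); (8,2,s); (12,13,d); (13,6,s)
final:
nodes: 0:N, 1:O, 2:C, 4:C, 6:N, 7:N, 8:C, 12:N, 13:O
edges: (1,0,s); (1,12,s); (2,1,s); (4,2,s); (4,8,s); (6,0,s); (7,6,d); (8,2,s); (12,13,d); (13,6,s)


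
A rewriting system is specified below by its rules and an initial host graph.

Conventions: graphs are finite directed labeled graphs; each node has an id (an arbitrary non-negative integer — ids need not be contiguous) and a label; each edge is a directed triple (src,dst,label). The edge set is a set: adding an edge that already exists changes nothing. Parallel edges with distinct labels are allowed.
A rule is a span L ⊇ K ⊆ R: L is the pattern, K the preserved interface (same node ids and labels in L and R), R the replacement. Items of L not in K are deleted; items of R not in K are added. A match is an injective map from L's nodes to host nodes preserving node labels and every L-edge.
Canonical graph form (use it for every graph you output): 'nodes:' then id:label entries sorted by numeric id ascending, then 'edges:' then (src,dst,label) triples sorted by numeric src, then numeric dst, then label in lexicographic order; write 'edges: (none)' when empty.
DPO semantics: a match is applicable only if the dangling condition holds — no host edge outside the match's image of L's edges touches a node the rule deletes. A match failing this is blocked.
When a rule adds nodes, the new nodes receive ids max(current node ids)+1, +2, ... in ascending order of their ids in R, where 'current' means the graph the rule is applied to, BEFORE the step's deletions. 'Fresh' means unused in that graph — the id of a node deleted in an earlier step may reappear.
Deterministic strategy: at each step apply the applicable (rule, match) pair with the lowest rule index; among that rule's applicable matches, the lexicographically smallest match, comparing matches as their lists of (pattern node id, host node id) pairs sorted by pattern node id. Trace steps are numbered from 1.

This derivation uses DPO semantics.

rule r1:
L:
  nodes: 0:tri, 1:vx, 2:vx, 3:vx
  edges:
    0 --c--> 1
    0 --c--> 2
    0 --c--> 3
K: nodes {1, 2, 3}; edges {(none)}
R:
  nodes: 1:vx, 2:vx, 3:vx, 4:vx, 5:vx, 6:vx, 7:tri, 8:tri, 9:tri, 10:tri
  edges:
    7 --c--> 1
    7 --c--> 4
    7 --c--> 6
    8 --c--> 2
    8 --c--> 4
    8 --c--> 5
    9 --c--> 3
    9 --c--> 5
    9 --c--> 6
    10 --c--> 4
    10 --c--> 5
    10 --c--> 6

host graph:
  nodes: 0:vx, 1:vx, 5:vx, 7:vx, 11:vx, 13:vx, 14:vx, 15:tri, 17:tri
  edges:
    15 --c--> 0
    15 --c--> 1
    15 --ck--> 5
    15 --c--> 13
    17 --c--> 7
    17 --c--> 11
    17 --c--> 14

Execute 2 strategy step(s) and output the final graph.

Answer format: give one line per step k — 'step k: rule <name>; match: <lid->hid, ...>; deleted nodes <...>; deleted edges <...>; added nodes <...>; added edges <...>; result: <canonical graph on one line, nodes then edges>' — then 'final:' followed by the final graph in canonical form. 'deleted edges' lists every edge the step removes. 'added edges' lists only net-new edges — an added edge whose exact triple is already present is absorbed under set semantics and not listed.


step 1: rule r1; match: 0->17, 1->7, 2->11, 3->14; deleted nodes 17; deleted edges (17,7,c); (17,11,c); (17,14,c); added nodes 18, 19, 20, 21, 22, 23, 24; added edges (21,7,c); (21,18,c); (21,20,c); (22,11,c); (22,18,c); (22,19,c); (23,14,c); (23,19,c); (23,20,c); (24,18,c); (24,19,c); (24,20,c); result: nodes: 0:vx, 1:vx, 5:vx, 7:vx, 11:vx, 13:vx, 14:vx, 15:tri, 18:vx, 19:vx, 20:vx, 21:tri, 22:tri, 23:tri, 24:tri edges: (15,0,c); (15,1,c); (15,5,ck); (15,13,c); (21,7,c); (21,18,c); (21,20,c); (22,11,c); (22,18,c); (22,19,c); (23,14,c); (23,19,c); (23,20,c); (24,18,c); (24,19,c); (24,20,c)
step 2: rule r1; match: 0->21, 1->7, 2->18, 3->20; deleted nodes 21; deleted edges (21,7,c); (21,18,c); (21,20,c); added nodes 25, 26, 27, 28, 29, 30, 31; added edges (28,7,c); (28,25,c); (28,27,c); (29,18,c); (29,25,c); (29,26,c); (30,20,c); (30,26,c); (30,27,c); (31,25,c); (31,26,c); (31,27,c); result: nodes: 0:vx, 1:vx, 5:vx, 7:vx, 11:vx, 13:vx, 14:vx, 15:tri, 18:vx, 19:vx, 20:vx, 22:tri, 23:tri, 24:tri, 25:vx, 26:vx, 27:vx, 28:tri, 29:tri, 30:tri, 31:tri edges: (15,0,c); (15,1,c); (15,5,ck); (15,13,c); (22,11,c); (22,18,c); (22,19,c); (23,14,c); (23,19,c); (23,20,c); (24,18,c); (24,19,c); (24,20,c); (28,7,c); (28,25,c); (28,27,c); (29,18,c); (29,25,c); (29,26,c); (30,20,c); (30,26,c); (30,27,c); (31,25,c); (31,26,c); (31,27,c)
final:
nodes: 0:vx, 1:vx, 5:vx, 7:vx, 11:vx, 13:vx, 14:vx, 15:tri, 18:vx, 19:vx, 20:vx, 22:tri, 23:tri, 24:tri, 25:vx, 26:vx, 27:vx, 28:tri, 29:tri, 30:tri, 31:tri
edges: (15,0,c); (15,1,c); (15,5,ck); (15,13,c); (22,11,c); (22,18,c); (22,19,c); (23,14,c); (23,19,c); (23,20,c); (24,18,c); (24,19,c); (24,20,c); (28,7,c); (28,25,c); (28,27,c); (29,18,c); (29,25,c); (29,26,c); (30,20,c); (30,26,c); (30,27,c); (31,25,c); (31,26,c); (31,27,c)
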